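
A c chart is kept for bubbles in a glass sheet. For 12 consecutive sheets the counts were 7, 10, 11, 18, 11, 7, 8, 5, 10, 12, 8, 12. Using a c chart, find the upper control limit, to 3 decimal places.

19.364

c̄ = (7 + 10 + 11 + 18 + 11 + 7 + 8 + 5 + 10 + 12 + 8 + 12) / 12 = 119 / 12 = 9.9167
UCL = c̄ + 3√c̄ = 9.9167 + 3 × √9.9167 = 9.9167 + 3 × 3.1491 = 19.3639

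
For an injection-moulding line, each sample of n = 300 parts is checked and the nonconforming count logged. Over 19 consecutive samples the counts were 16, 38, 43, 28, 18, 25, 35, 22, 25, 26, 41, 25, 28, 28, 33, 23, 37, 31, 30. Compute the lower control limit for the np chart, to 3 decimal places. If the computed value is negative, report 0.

p̄ = Σdᵢ / (k·n) = 552 / (19 × 300) = 0.09684
LCL = np̄ − 3·√(np̄(1−p̄)) = 29.0526 − 3 × 5.1224 = 13.6854

13.685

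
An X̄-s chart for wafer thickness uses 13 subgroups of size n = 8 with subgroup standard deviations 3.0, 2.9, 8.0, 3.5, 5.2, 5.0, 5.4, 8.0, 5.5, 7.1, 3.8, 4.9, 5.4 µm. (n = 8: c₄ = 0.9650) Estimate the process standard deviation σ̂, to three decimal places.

5.397

s̄ = (3.0 + 2.9 + 8.0 + 3.5 + 5.2 + 5.0 + 5.4 + 8.0 + 5.5 + 7.1 + 3.8 + 4.9 + 5.4) / 13 = 5.2077
σ̂ = s̄ / c₄ = 5.2077 / 0.9650 = 5.3966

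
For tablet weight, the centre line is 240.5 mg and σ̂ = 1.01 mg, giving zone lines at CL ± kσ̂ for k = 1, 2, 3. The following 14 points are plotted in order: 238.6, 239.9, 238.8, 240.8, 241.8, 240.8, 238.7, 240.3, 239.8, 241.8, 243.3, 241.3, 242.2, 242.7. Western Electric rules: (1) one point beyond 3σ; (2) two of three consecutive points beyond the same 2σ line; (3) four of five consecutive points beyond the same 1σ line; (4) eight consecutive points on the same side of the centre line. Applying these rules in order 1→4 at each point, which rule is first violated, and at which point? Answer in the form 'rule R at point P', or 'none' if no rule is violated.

rule 3 at point 14

Zone of each point (C = within 1σ̂, B = 1σ̂–2σ̂, A = 2σ̂–3σ̂, * = beyond 3σ̂; sign = side of CL): 1:-B, 2:-C, 3:-B, 4:+C, 5:+B, 6:+C, 7:-B, 8:-C, 9:-C, 10:+B, 11:+A, 12:+C, 13:+B, 14:+A
Rule 3 (four of five consecutive points beyond the same 1σ limit) is satisfied at point 14.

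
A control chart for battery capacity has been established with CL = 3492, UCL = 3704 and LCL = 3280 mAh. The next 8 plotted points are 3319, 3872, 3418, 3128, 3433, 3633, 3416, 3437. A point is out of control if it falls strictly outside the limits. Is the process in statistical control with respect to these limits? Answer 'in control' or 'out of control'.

Compare each point to [3280, 3704]: sample 2 = 3872 > UCL; sample 4 = 3128 < LCL.

out of control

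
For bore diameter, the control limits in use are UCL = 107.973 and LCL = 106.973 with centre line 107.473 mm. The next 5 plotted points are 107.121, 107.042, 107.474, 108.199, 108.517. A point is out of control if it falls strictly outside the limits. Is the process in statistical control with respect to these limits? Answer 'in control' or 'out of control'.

out of control

Compare each point to [106.973, 107.973]: sample 4 = 108.199 > UCL; sample 5 = 108.517 > UCL.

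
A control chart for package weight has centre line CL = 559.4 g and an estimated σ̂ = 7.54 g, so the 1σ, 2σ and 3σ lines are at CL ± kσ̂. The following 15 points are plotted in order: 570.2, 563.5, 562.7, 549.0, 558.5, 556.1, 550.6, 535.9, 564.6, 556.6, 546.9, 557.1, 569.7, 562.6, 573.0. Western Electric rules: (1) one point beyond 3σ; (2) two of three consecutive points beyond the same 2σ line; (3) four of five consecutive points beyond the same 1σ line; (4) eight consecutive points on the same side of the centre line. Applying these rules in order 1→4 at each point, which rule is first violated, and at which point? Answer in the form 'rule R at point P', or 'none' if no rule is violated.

Zone of each point (C = within 1σ̂, B = 1σ̂–2σ̂, A = 2σ̂–3σ̂, * = beyond 3σ̂; sign = side of CL): 1:+B, 2:+C, 3:+C, 4:-B, 5:-C, 6:-C, 7:-B, 8:-*, 9:+C, 10:-C, 11:-B, 12:-C, 13:+B, 14:+C, 15:+B
Rule 1 (one point beyond the 3σ limits) is satisfied at point 8.

rule 1 at point 8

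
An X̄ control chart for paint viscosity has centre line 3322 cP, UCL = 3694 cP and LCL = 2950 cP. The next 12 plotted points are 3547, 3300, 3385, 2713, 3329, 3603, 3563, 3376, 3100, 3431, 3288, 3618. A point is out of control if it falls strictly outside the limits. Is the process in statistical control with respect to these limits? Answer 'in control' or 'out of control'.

Compare each point to [2950, 3694]: sample 4 = 2713 < LCL.

out of control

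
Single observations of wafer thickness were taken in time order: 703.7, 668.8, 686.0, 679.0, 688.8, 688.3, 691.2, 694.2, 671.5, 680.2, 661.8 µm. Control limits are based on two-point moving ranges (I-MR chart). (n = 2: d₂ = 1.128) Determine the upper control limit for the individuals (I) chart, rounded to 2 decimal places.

X̄ = (703.7 + 668.8 + 686.0 + 679.0 + 688.8 + 688.3 + 691.2 + 694.2 + 671.5 + 680.2 + 661.8) / 11 = 683.0455
Moving ranges: 34.9, 17.2, 7.0, 9.8, 0.5, 2.9, 3.0, 22.7, 8.7, 18.4; M̄R̄ = 125.1000 / 10 = 12.5100
UCL = X̄ + 3·M̄R̄/d₂ = 683.0455 + 3 × 12.5100 / 1.128 = 716.3167

716.32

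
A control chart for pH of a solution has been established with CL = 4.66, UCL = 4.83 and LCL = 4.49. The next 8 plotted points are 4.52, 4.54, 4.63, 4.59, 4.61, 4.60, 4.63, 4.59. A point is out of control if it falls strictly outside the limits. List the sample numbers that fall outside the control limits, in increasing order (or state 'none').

All 8 points lie within [4.49, 4.83].

none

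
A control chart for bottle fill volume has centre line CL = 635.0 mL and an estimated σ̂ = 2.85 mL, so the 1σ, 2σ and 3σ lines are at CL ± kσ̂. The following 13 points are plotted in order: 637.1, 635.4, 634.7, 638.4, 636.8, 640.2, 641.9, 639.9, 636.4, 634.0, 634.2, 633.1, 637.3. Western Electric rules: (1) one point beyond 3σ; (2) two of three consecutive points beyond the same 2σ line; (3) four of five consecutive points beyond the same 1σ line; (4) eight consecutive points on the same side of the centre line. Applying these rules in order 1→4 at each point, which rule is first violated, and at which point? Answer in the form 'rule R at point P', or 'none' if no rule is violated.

rule 3 at point 8

Zone of each point (C = within 1σ̂, B = 1σ̂–2σ̂, A = 2σ̂–3σ̂, * = beyond 3σ̂; sign = side of CL): 1:+C, 2:+C, 3:-C, 4:+B, 5:+C, 6:+B, 7:+A, 8:+B, 9:+C, 10:-C, 11:-C, 12:-C, 13:+C
Rule 3 (four of five consecutive points beyond the same 1σ limit) is satisfied at point 8.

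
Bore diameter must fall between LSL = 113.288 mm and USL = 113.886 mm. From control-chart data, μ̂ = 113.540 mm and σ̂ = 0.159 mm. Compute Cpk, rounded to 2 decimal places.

Cpu = (USL − μ̂) / (3σ̂) = (113.886 − 113.540) / (3 × 0.159) = 0.7254; Cpl = (μ̂ − LSL) / (3σ̂) = (113.540 − 113.288) / (3 × 0.159) = 0.5283; Cpk = min(Cpu, Cpl) = 0.5283

0.53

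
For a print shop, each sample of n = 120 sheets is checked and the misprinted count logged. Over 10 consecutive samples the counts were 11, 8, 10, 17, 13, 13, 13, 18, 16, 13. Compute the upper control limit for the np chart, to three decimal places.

p̄ = Σdᵢ / (k·n) = 132 / (10 × 120) = 0.11000
UCL = np̄ + 3·√(np̄(1−p̄)) = 13.2000 + 3 × √(13.2000×0.89000) = 13.2000 + 3 × 3.4275 = 23.4826

23.483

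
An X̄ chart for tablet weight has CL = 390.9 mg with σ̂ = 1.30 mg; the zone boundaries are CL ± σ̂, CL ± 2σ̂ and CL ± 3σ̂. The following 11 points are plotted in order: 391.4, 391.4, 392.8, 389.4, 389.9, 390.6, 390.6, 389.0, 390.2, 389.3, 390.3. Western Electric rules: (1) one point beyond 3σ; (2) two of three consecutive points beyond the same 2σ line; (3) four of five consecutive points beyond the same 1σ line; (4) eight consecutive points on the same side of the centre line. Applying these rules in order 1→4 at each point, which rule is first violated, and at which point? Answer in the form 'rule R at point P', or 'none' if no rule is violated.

Zone of each point (C = within 1σ̂, B = 1σ̂–2σ̂, A = 2σ̂–3σ̂, * = beyond 3σ̂; sign = side of CL): 1:+C, 2:+C, 3:+B, 4:-B, 5:-C, 6:-C, 7:-C, 8:-B, 9:-C, 10:-B, 11:-C
Rule 4 (eight consecutive points on the same side of the centre line) is satisfied at point 11.

rule 4 at point 11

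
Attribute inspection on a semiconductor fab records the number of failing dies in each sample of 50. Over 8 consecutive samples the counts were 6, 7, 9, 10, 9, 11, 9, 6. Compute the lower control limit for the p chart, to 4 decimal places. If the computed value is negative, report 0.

0.0091

p̄ = Σdᵢ / (k·n) = 67 / (8 × 50) = 0.16750
LCL = p̄ − 3·√(p̄(1−p̄)/n) = 0.16750 − 3 × 0.05281 = 0.00907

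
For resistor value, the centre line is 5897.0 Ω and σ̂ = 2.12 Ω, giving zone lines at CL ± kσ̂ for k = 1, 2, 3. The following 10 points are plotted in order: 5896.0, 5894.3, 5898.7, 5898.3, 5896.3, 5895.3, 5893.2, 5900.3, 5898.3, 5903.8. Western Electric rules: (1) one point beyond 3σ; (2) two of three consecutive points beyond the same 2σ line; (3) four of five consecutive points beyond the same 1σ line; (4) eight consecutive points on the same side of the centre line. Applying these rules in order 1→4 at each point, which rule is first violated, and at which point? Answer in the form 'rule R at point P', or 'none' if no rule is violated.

rule 1 at point 10

Zone of each point (C = within 1σ̂, B = 1σ̂–2σ̂, A = 2σ̂–3σ̂, * = beyond 3σ̂; sign = side of CL): 1:-C, 2:-B, 3:+C, 4:+C, 5:-C, 6:-C, 7:-B, 8:+B, 9:+C, 10:+*
Rule 1 (one point beyond the 3σ limits) is satisfied at point 10.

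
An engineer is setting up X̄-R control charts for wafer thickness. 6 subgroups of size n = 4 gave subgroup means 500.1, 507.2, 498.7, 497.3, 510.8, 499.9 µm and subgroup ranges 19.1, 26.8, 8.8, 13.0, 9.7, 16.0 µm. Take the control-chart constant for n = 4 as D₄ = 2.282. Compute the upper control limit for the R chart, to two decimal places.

35.52

R̄ = (19.1 + 26.8 + 8.8 + 13.0 + 9.7 + 16.0) / 6 = 93.4000 / 6 = 15.5667
UCL_R = D₄·R̄ = 2.282 × 15.5667 = 35.5231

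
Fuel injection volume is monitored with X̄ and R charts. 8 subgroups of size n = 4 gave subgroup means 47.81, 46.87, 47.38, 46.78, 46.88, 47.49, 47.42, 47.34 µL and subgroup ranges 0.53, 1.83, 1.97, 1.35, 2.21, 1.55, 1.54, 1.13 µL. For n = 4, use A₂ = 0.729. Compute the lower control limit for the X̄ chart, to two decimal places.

X̄̄ = (47.81 + 46.87 + 47.38 + 46.78 + 46.88 + 47.49 + 47.42 + 47.34) / 8 = 377.9700 / 8 = 47.2463
R̄ = (0.53 + 1.83 + 1.97 + 1.35 + 2.21 + 1.55 + 1.54 + 1.13) / 8 = 12.1100 / 8 = 1.5137
LCL = X̄̄ − A₂·R̄ = 47.2463 − 0.729 × 1.5137 = 46.1427

46.14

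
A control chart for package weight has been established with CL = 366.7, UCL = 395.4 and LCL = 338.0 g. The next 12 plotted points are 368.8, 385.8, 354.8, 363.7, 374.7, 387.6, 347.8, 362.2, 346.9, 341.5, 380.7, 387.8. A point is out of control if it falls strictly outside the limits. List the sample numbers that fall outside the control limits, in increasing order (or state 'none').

none

All 12 points lie within [338.0, 395.4].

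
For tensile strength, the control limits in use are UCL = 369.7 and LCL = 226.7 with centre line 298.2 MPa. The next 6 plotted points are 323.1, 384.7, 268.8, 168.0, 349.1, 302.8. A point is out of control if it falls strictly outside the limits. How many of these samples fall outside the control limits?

2

Compare each point to [226.7, 369.7]: sample 2 = 384.7 > UCL; sample 4 = 168.0 < LCL.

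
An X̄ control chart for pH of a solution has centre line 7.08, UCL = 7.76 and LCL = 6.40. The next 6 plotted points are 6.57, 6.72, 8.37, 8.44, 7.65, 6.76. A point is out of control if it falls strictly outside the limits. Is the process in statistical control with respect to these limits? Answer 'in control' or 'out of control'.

Compare each point to [6.40, 7.76]: sample 3 = 8.37 > UCL; sample 4 = 8.44 > UCL.

out of control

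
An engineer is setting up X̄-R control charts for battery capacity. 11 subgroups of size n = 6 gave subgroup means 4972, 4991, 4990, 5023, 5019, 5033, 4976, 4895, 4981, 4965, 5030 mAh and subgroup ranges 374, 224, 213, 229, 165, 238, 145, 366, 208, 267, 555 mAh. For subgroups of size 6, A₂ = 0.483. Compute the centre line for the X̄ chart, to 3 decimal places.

4988.636

X̄̄ = (4972 + 4991 + 4990 + 5023 + 5019 + 5033 + 4976 + 4895 + 4981 + 4965 + 5030) / 11 = 54875.0000 / 11 = 4988.6364
CL = X̄̄ = 4988.6364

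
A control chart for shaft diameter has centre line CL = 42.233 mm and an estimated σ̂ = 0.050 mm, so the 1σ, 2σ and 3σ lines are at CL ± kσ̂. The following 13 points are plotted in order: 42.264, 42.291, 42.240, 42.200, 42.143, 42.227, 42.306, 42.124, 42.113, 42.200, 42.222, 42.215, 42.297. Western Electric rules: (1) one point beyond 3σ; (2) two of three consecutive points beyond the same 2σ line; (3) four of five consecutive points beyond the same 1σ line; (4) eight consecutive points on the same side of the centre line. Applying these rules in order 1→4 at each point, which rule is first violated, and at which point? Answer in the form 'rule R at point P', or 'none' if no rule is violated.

rule 2 at point 9

Zone of each point (C = within 1σ̂, B = 1σ̂–2σ̂, A = 2σ̂–3σ̂, * = beyond 3σ̂; sign = side of CL): 1:+C, 2:+B, 3:+C, 4:-C, 5:-B, 6:-C, 7:+B, 8:-A, 9:-A, 10:-C, 11:-C, 12:-C, 13:+B
Rule 2 (two of three consecutive points beyond the same 2σ limit) is satisfied at point 9.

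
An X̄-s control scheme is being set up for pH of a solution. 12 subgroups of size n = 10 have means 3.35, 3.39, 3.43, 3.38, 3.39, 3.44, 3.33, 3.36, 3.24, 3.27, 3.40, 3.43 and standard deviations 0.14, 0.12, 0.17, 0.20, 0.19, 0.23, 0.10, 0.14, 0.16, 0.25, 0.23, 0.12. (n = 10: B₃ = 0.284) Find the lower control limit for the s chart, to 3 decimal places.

0.049

s̄ = (0.14 + 0.12 + 0.17 + 0.20 + 0.19 + 0.23 + 0.10 + 0.14 + 0.16 + 0.25 + 0.23 + 0.12) / 12 = 0.1708
LCL_s = B₃·s̄ = 0.284 × 0.1708 = 0.0485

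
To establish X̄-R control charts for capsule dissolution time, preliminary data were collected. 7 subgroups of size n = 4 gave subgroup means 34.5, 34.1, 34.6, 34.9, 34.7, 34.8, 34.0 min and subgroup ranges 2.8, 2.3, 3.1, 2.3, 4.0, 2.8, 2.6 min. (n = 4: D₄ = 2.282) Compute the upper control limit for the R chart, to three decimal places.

R̄ = (2.8 + 2.3 + 3.1 + 2.3 + 4.0 + 2.8 + 2.6) / 7 = 19.9000 / 7 = 2.8429
UCL_R = D₄·R̄ = 2.282 × 2.8429 = 6.4874

6.487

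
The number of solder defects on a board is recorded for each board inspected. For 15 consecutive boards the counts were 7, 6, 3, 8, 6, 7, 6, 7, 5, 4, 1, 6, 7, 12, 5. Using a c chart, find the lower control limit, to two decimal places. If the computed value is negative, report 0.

c̄ = (7 + 6 + 3 + 8 + 6 + 7 + 6 + 7 + 5 + 4 + 1 + 6 + 7 + 12 + 5) / 15 = 90 / 15 = 6.0000
LCL = c̄ − 3√c̄ = 6.0000 − 3 × 2.4495 = -1.3485 → 0 (cannot be negative)

0.00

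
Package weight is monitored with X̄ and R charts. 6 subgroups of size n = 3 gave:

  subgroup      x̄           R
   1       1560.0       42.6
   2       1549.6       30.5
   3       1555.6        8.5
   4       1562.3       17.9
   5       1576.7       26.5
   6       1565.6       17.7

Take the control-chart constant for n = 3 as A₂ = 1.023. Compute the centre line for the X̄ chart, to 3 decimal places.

1561.633

X̄̄ = (1560.0 + 1549.6 + 1555.6 + 1562.3 + 1576.7 + 1565.6) / 6 = 9369.8000 / 6 = 1561.6333
CL = X̄̄ = 1561.6333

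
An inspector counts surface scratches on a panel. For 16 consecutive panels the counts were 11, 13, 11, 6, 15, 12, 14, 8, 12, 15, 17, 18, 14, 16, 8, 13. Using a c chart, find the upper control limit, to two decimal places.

c̄ = (11 + 13 + 11 + 6 + 15 + 12 + 14 + 8 + 12 + 15 + 17 + 18 + 14 + 16 + 8 + 13) / 16 = 203 / 16 = 12.6875
UCL = c̄ + 3√c̄ = 12.6875 + 3 × √12.6875 = 12.6875 + 3 × 3.5620 = 23.3734

23.37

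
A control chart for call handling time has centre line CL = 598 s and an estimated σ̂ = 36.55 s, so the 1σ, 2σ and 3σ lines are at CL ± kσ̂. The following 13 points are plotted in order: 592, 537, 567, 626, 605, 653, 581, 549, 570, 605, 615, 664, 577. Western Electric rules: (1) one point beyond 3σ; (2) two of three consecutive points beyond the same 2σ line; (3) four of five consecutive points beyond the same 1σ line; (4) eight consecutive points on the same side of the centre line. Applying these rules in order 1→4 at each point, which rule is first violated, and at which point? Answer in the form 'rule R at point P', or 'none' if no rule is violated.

Zone of each point (C = within 1σ̂, B = 1σ̂–2σ̂, A = 2σ̂–3σ̂, * = beyond 3σ̂; sign = side of CL): 1:-C, 2:-B, 3:-C, 4:+C, 5:+C, 6:+B, 7:-C, 8:-B, 9:-C, 10:+C, 11:+C, 12:+B, 13:-C
No rule fires across all 13 points.

none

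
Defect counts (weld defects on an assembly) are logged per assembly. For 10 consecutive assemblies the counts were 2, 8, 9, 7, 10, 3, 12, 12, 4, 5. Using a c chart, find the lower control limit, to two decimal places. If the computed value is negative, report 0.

c̄ = (2 + 8 + 9 + 7 + 10 + 3 + 12 + 12 + 4 + 5) / 10 = 72 / 10 = 7.2000
LCL = c̄ − 3√c̄ = 7.2000 − 3 × 2.6833 = -0.8498 → 0 (cannot be negative)

0.00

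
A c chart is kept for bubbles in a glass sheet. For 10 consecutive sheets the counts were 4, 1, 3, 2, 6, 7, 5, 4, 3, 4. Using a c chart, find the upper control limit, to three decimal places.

9.825

c̄ = (4 + 1 + 3 + 2 + 6 + 7 + 5 + 4 + 3 + 4) / 10 = 39 / 10 = 3.9000
UCL = c̄ + 3√c̄ = 3.9000 + 3 × √3.9000 = 3.9000 + 3 × 1.9748 = 9.8245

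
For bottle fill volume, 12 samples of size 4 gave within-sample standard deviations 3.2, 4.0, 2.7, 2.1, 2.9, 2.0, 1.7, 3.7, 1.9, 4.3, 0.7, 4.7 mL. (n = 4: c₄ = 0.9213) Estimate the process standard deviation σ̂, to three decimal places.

3.066

s̄ = (3.2 + 4.0 + 2.7 + 2.1 + 2.9 + 2.0 + 1.7 + 3.7 + 1.9 + 4.3 + 0.7 + 4.7) / 12 = 2.8250
σ̂ = s̄ / c₄ = 2.8250 / 0.9213 = 3.0663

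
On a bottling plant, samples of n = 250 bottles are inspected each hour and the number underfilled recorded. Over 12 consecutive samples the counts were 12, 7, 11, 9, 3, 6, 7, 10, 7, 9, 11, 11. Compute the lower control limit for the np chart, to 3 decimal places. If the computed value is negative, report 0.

0.000

p̄ = Σdᵢ / (k·n) = 103 / (12 × 250) = 0.03433
LCL = np̄ − 3·√(np̄(1−p̄)) = 8.5833 − 3 × 2.8790 = -0.0537 → 0 (negative, so LCL = 0)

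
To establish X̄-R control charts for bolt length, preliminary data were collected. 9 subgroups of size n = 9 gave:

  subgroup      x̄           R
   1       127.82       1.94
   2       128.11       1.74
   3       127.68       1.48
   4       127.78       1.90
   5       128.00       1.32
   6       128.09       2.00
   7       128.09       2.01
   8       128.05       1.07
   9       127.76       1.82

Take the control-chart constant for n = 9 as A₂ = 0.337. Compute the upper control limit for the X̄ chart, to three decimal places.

128.503

X̄̄ = (127.82 + 128.11 + 127.68 + 127.78 + 128.00 + 128.09 + 128.09 + 128.05 + 127.76) / 9 = 1151.3800 / 9 = 127.9311
R̄ = (1.94 + 1.74 + 1.48 + 1.90 + 1.32 + 2.00 + 2.01 + 1.07 + 1.82) / 9 = 15.2800 / 9 = 1.6978
UCL = X̄̄ + A₂·R̄ = 127.9311 + 0.337 × 1.6978 = 128.5033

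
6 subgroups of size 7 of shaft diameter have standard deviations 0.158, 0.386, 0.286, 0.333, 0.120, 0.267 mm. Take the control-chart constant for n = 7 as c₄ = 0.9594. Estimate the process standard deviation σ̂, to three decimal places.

0.269

s̄ = (0.158 + 0.386 + 0.286 + 0.333 + 0.120 + 0.267) / 6 = 0.2583
σ̂ = s̄ / c₄ = 0.2583 / 0.9594 = 0.2693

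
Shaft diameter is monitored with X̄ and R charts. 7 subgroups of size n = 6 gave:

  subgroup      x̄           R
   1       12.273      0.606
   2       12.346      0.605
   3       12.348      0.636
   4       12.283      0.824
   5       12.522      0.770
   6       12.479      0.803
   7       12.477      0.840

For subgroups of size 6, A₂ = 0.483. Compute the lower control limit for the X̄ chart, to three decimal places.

12.039

X̄̄ = (12.273 + 12.346 + 12.348 + 12.283 + 12.522 + 12.479 + 12.477) / 7 = 86.7280 / 7 = 12.3897
R̄ = (0.606 + 0.605 + 0.636 + 0.824 + 0.770 + 0.803 + 0.840) / 7 = 5.0840 / 7 = 0.7263
LCL = X̄̄ − A₂·R̄ = 12.3897 − 0.483 × 0.7263 = 12.0389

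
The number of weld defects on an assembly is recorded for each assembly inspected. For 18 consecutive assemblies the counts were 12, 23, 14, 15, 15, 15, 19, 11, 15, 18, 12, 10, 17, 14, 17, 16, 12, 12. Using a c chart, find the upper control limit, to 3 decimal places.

26.388

c̄ = (12 + 23 + 14 + 15 + 15 + 15 + 19 + 11 + 15 + 18 + 12 + 10 + 17 + 14 + 17 + 16 + 12 + 12) / 18 = 267 / 18 = 14.8333
UCL = c̄ + 3√c̄ = 14.8333 + 3 × √14.8333 = 14.8333 + 3 × 3.8514 = 26.3876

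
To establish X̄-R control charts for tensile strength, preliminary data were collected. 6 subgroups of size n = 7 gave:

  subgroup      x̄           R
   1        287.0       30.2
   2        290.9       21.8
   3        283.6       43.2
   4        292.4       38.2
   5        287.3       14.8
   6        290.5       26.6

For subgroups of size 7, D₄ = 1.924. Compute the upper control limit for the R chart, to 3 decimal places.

56.053

R̄ = (30.2 + 21.8 + 43.2 + 38.2 + 14.8 + 26.6) / 6 = 174.8000 / 6 = 29.1333
UCL_R = D₄·R̄ = 1.924 × 29.1333 = 56.0525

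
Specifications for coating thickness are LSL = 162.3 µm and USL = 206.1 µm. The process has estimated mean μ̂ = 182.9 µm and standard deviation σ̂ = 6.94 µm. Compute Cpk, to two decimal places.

Cpu = (USL − μ̂) / (3σ̂) = (206.1 − 182.9) / (3 × 6.94) = 1.1143; Cpl = (μ̂ − LSL) / (3σ̂) = (182.9 − 162.3) / (3 × 6.94) = 0.9894; Cpk = min(Cpu, Cpl) = 0.9894

0.99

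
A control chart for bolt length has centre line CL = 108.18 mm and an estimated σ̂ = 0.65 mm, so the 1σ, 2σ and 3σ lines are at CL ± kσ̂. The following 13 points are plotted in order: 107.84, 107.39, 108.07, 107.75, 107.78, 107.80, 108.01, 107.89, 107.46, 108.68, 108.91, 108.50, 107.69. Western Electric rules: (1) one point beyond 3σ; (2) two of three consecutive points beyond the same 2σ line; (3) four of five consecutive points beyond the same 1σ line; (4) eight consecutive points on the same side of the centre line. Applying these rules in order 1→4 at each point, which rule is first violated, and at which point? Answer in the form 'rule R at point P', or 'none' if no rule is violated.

Zone of each point (C = within 1σ̂, B = 1σ̂–2σ̂, A = 2σ̂–3σ̂, * = beyond 3σ̂; sign = side of CL): 1:-C, 2:-B, 3:-C, 4:-C, 5:-C, 6:-C, 7:-C, 8:-C, 9:-B, 10:+C, 11:+B, 12:+C, 13:-C
Rule 4 (eight consecutive points on the same side of the centre line) is satisfied at point 8.

rule 4 at point 8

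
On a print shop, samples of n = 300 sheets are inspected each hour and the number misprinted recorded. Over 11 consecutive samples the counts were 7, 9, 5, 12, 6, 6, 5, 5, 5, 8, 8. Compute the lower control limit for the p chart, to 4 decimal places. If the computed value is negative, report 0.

0.0000

p̄ = Σdᵢ / (k·n) = 76 / (11 × 300) = 0.02303
LCL = p̄ − 3·√(p̄(1−p̄)/n) = 0.02303 − 3 × 0.00866 = -0.00295 → 0 (negative, so LCL = 0)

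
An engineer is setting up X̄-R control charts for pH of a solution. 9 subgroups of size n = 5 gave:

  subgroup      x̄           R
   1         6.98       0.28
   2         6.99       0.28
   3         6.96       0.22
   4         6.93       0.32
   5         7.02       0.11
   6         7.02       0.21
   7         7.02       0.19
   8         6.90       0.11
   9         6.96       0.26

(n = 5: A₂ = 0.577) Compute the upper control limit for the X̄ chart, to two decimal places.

7.10

X̄̄ = (6.98 + 6.99 + 6.96 + 6.93 + 7.02 + 7.02 + 7.02 + 6.90 + 6.96) / 9 = 62.7800 / 9 = 6.9756
R̄ = (0.28 + 0.28 + 0.22 + 0.32 + 0.11 + 0.21 + 0.19 + 0.11 + 0.26) / 9 = 1.9800 / 9 = 0.2200
UCL = X̄̄ + A₂·R̄ = 6.9756 + 0.577 × 0.2200 = 7.1025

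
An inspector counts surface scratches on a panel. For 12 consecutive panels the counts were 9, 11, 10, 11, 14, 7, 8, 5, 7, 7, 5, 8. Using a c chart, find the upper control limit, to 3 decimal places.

17.246

c̄ = (9 + 11 + 10 + 11 + 14 + 7 + 8 + 5 + 7 + 7 + 5 + 8) / 12 = 102 / 12 = 8.5000
UCL = c̄ + 3√c̄ = 8.5000 + 3 × √8.5000 = 8.5000 + 3 × 2.9155 = 17.2464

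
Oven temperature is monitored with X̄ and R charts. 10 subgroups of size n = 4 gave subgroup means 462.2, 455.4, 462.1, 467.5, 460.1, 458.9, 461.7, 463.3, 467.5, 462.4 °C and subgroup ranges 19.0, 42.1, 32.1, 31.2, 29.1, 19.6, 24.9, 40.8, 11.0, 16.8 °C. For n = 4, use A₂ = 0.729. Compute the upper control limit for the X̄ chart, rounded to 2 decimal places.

481.55

X̄̄ = (462.2 + 455.4 + 462.1 + 467.5 + 460.1 + 458.9 + 461.7 + 463.3 + 467.5 + 462.4) / 10 = 4621.1000 / 10 = 462.1100
R̄ = (19.0 + 42.1 + 32.1 + 31.2 + 29.1 + 19.6 + 24.9 + 40.8 + 11.0 + 16.8) / 10 = 266.6000 / 10 = 26.6600
UCL = X̄̄ + A₂·R̄ = 462.1100 + 0.729 × 26.6600 = 481.5451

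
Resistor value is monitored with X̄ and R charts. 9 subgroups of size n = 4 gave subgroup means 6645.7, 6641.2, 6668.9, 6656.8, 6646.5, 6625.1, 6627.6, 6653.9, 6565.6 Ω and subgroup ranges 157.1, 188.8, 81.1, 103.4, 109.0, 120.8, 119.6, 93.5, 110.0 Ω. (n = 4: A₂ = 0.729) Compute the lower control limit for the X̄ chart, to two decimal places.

6549.06

X̄̄ = (6645.7 + 6641.2 + 6668.9 + 6656.8 + 6646.5 + 6625.1 + 6627.6 + 6653.9 + 6565.6) / 9 = 59731.3000 / 9 = 6636.8111
R̄ = (157.1 + 188.8 + 81.1 + 103.4 + 109.0 + 120.8 + 119.6 + 93.5 + 110.0) / 9 = 1083.3000 / 9 = 120.3667
LCL = X̄̄ − A₂·R̄ = 6636.8111 − 0.729 × 120.3667 = 6549.0638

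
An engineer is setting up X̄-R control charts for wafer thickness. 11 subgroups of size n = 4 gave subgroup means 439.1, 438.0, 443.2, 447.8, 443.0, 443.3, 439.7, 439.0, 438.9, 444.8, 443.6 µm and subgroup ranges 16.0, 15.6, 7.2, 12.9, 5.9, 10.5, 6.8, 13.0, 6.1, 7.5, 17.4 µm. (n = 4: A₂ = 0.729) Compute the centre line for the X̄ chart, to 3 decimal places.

X̄̄ = (439.1 + 438.0 + 443.2 + 447.8 + 443.0 + 443.3 + 439.7 + 439.0 + 438.9 + 444.8 + 443.6) / 11 = 4860.4000 / 11 = 441.8545
CL = X̄̄ = 441.8545

441.855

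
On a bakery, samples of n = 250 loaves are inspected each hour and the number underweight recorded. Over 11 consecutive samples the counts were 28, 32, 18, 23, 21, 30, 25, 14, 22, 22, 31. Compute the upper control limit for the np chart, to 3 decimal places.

p̄ = Σdᵢ / (k·n) = 266 / (11 × 250) = 0.09673
UCL = np̄ + 3·√(np̄(1−p̄)) = 24.1818 + 3 × √(24.1818×0.90327) = 24.1818 + 3 × 4.6736 = 38.2027

38.203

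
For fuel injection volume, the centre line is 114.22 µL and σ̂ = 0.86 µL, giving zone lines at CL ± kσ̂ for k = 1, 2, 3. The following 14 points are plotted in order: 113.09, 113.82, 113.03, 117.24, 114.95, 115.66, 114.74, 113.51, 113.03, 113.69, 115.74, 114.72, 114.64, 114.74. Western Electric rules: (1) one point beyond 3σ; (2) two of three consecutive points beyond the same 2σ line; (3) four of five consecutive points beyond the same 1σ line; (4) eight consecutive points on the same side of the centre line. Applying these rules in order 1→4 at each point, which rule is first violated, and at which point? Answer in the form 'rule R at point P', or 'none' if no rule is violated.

rule 1 at point 4

Zone of each point (C = within 1σ̂, B = 1σ̂–2σ̂, A = 2σ̂–3σ̂, * = beyond 3σ̂; sign = side of CL): 1:-B, 2:-C, 3:-B, 4:+*, 5:+C, 6:+B, 7:+C, 8:-C, 9:-B, 10:-C, 11:+B, 12:+C, 13:+C, 14:+C
Rule 1 (one point beyond the 3σ limits) is satisfied at point 4.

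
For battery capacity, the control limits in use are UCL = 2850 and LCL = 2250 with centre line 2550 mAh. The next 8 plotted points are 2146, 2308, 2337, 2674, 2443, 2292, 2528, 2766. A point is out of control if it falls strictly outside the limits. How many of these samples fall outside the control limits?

Compare each point to [2250, 2850]: sample 1 = 2146 < LCL.

1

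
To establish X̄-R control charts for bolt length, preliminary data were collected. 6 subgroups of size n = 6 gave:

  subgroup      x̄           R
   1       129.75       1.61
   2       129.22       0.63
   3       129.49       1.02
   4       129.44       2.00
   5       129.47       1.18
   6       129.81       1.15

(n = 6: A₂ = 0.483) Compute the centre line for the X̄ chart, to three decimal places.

129.530

X̄̄ = (129.75 + 129.22 + 129.49 + 129.44 + 129.47 + 129.81) / 6 = 777.1800 / 6 = 129.5300
CL = X̄̄ = 129.5300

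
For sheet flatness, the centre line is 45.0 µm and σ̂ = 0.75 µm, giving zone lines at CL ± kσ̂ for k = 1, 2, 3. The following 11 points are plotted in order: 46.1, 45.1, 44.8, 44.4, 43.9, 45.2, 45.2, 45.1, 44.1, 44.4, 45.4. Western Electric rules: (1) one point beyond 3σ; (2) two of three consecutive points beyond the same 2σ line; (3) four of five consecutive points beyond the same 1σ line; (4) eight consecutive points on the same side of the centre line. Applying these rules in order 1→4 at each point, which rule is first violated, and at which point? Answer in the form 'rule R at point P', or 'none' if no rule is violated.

none

Zone of each point (C = within 1σ̂, B = 1σ̂–2σ̂, A = 2σ̂–3σ̂, * = beyond 3σ̂; sign = side of CL): 1:+B, 2:+C, 3:-C, 4:-C, 5:-B, 6:+C, 7:+C, 8:+C, 9:-B, 10:-C, 11:+C
No rule fires across all 11 points.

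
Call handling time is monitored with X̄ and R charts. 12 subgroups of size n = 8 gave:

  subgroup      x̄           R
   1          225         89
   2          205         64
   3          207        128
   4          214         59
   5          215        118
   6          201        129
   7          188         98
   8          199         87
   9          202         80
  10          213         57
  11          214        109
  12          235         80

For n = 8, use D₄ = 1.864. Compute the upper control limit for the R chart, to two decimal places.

170.56

R̄ = (89 + 64 + 128 + 59 + 118 + 129 + 98 + 87 + 80 + 57 + 109 + 80) / 12 = 1098.0000 / 12 = 91.5000
UCL_R = D₄·R̄ = 1.864 × 91.5000 = 170.5560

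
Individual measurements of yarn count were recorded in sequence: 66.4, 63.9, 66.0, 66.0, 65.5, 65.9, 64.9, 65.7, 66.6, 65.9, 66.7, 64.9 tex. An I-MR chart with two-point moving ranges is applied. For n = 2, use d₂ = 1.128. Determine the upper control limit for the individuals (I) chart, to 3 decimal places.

68.480

X̄ = (66.4 + 63.9 + 66.0 + 66.0 + 65.5 + 65.9 + 64.9 + 65.7 + 66.6 + 65.9 + 66.7 + 64.9) / 12 = 65.7000
Moving ranges: 2.5, 2.1, 0.0, 0.5, 0.4, 1.0, 0.8, 0.9, 0.7, 0.8, 1.8; M̄R̄ = 11.5000 / 11 = 1.0455
UCL = X̄ + 3·M̄R̄/d₂ = 65.7000 + 3 × 1.0455 / 1.128 = 68.4805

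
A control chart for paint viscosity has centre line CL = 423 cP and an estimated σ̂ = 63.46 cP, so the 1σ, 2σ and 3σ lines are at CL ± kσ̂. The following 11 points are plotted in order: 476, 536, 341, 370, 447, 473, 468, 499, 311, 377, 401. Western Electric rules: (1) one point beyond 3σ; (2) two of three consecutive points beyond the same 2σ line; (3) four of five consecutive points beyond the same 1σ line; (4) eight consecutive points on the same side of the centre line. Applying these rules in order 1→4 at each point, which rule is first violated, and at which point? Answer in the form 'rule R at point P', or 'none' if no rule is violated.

none

Zone of each point (C = within 1σ̂, B = 1σ̂–2σ̂, A = 2σ̂–3σ̂, * = beyond 3σ̂; sign = side of CL): 1:+C, 2:+B, 3:-B, 4:-C, 5:+C, 6:+C, 7:+C, 8:+B, 9:-B, 10:-C, 11:-C
No rule fires across all 11 points.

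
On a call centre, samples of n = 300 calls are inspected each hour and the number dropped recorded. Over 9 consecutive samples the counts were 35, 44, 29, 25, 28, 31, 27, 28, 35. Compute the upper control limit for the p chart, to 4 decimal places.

0.1574

p̄ = Σdᵢ / (k·n) = 282 / (9 × 300) = 0.10444
UCL = p̄ + 3·√(p̄(1−p̄)/n) = 0.10444 + 3 × √(0.10444×0.89556/300) = 0.10444 + 3 × 0.01766 = 0.15742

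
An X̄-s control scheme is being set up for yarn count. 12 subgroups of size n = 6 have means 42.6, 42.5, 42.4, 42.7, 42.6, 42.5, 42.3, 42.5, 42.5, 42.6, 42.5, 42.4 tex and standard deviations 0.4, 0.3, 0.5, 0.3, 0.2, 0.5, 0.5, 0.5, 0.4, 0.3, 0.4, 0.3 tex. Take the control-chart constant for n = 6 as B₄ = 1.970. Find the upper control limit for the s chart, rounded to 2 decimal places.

0.76

s̄ = (0.4 + 0.3 + 0.5 + 0.3 + 0.2 + 0.5 + 0.5 + 0.5 + 0.4 + 0.3 + 0.4 + 0.3) / 12 = 0.3833
UCL_s = B₄·s̄ = 1.970 × 0.3833 = 0.7552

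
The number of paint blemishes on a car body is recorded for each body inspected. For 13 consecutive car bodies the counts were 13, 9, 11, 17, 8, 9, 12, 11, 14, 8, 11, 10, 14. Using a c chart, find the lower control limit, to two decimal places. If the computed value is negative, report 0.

c̄ = (13 + 9 + 11 + 17 + 8 + 9 + 12 + 11 + 14 + 8 + 11 + 10 + 14) / 13 = 147 / 13 = 11.3077
LCL = c̄ − 3√c̄ = 11.3077 − 3 × 3.3627 = 1.2196

1.22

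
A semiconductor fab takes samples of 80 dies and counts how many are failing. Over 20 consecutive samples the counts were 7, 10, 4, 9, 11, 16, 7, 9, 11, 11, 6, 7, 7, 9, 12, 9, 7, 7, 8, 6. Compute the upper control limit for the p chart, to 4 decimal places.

p̄ = Σdᵢ / (k·n) = 173 / (20 × 80) = 0.10812
UCL = p̄ + 3·√(p̄(1−p̄)/n) = 0.10812 + 3 × √(0.10812×0.89187/80) = 0.10812 + 3 × 0.03472 = 0.21228

0.2123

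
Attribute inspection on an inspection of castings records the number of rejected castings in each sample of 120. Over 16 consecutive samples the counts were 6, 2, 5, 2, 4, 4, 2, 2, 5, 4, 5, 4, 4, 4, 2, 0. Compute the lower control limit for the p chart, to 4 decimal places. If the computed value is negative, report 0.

0.0000

p̄ = Σdᵢ / (k·n) = 55 / (16 × 120) = 0.02865
LCL = p̄ − 3·√(p̄(1−p̄)/n) = 0.02865 − 3 × 0.01523 = -0.01704 → 0 (negative, so LCL = 0)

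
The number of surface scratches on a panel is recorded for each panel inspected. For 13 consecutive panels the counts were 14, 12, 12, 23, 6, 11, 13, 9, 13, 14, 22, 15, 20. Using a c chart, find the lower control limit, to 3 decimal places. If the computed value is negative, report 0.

c̄ = (14 + 12 + 12 + 23 + 6 + 11 + 13 + 9 + 13 + 14 + 22 + 15 + 20) / 13 = 184 / 13 = 14.1538
LCL = c̄ − 3√c̄ = 14.1538 − 3 × 3.7622 = 2.8674

2.867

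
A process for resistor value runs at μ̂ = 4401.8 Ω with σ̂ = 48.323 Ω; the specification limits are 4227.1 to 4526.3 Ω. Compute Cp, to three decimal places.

1.032

Cp = (USL − LSL) / (6σ̂) = (4526.3 − 4227.1) / (6 × 48.323) = 299.2000 / 289.9380 = 1.0319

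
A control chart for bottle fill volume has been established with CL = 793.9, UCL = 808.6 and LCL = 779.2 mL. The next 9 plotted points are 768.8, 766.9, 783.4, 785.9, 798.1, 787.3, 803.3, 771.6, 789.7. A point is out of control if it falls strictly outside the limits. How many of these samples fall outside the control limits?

Compare each point to [779.2, 808.6]: sample 1 = 768.8 < LCL; sample 2 = 766.9 < LCL; sample 8 = 771.6 < LCL.

3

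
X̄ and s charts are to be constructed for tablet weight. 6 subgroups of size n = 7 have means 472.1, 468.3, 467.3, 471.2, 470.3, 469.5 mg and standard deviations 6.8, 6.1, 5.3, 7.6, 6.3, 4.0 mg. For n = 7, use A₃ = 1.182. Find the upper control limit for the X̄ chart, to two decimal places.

476.90

X̄̄ = (472.1 + 468.3 + 467.3 + 471.2 + 470.3 + 469.5) / 6 = 469.7833
s̄ = (6.8 + 6.1 + 5.3 + 7.6 + 6.3 + 4.0) / 6 = 6.0167
UCL = X̄̄ + A₃·s̄ = 469.7833 + 1.182 × 6.0167 = 476.8950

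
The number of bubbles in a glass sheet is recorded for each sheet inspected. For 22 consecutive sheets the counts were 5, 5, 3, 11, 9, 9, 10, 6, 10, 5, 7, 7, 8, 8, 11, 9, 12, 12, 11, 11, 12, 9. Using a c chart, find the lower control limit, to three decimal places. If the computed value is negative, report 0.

c̄ = (5 + 5 + 3 + 11 + 9 + 9 + 10 + 6 + 10 + 5 + 7 + 7 + 8 + 8 + 11 + 9 + 12 + 12 + 11 + 11 + 12 + 9) / 22 = 190 / 22 = 8.6364
LCL = c̄ − 3√c̄ = 8.6364 − 3 × 2.9388 = -0.1799 → 0 (cannot be negative)

0.000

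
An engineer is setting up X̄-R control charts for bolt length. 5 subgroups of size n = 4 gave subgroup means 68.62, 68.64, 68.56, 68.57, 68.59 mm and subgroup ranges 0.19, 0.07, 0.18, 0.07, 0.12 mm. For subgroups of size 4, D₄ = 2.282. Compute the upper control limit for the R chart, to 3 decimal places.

0.288

R̄ = (0.19 + 0.07 + 0.18 + 0.07 + 0.12) / 5 = 0.6300 / 5 = 0.1260
UCL_R = D₄·R̄ = 2.282 × 0.1260 = 0.2875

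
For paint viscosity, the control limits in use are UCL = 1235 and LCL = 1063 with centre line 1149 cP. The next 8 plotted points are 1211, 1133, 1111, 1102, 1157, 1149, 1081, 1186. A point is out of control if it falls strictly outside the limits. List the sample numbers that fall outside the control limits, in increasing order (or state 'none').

All 8 points lie within [1063, 1235].

none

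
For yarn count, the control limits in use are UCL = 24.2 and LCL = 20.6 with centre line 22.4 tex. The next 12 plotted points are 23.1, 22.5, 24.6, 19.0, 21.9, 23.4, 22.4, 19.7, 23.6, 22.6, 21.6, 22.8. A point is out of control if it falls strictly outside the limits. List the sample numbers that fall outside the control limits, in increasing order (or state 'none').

3, 4, 8

Compare each point to [20.6, 24.2]: sample 3 = 24.6 > UCL; sample 4 = 19.0 < LCL; sample 8 = 19.7 < LCL.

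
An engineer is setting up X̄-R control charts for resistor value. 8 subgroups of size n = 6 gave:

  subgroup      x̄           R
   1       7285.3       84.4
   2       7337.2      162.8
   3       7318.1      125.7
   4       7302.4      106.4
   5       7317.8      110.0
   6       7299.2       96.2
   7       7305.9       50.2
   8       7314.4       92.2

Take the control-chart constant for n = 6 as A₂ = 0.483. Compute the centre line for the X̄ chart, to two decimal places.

X̄̄ = (7285.3 + 7337.2 + 7318.1 + 7302.4 + 7317.8 + 7299.2 + 7305.9 + 7314.4) / 8 = 58480.3000 / 8 = 7310.0375
CL = X̄̄ = 7310.0375

7310.04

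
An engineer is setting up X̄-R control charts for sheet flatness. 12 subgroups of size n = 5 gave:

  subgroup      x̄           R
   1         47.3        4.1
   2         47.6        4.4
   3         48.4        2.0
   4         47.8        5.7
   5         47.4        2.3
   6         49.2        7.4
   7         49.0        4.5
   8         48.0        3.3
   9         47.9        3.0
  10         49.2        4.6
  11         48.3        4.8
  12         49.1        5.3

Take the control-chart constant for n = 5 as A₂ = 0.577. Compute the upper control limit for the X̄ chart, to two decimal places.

X̄̄ = (47.3 + 47.6 + 48.4 + 47.8 + 47.4 + 49.2 + 49.0 + 48.0 + 47.9 + 49.2 + 48.3 + 49.1) / 12 = 579.2000 / 12 = 48.2667
R̄ = (4.1 + 4.4 + 2.0 + 5.7 + 2.3 + 7.4 + 4.5 + 3.3 + 3.0 + 4.6 + 4.8 + 5.3) / 12 = 51.4000 / 12 = 4.2833
UCL = X̄̄ + A₂·R̄ = 48.2667 + 0.577 × 4.2833 = 50.7382

50.74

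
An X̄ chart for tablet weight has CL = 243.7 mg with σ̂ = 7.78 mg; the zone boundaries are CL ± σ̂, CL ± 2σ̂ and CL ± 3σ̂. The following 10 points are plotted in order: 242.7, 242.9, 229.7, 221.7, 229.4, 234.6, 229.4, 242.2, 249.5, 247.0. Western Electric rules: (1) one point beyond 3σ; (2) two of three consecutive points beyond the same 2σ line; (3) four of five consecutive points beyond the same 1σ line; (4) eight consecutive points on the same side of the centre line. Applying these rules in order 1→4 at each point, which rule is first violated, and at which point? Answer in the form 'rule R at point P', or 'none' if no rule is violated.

Zone of each point (C = within 1σ̂, B = 1σ̂–2σ̂, A = 2σ̂–3σ̂, * = beyond 3σ̂; sign = side of CL): 1:-C, 2:-C, 3:-B, 4:-A, 5:-B, 6:-B, 7:-B, 8:-C, 9:+C, 10:+C
Rule 3 (four of five consecutive points beyond the same 1σ limit) is satisfied at point 6.

rule 3 at point 6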